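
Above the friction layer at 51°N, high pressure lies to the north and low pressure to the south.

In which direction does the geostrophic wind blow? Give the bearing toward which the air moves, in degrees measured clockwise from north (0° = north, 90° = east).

The pressure-gradient force points toward the south (bearing 180°).
Geostrophic balance: in the Northern Hemisphere the Coriolis force deflects motion to the right, so the geostrophic wind blows 90° to the right of the pressure-gradient force (low pressure on the left).
Rotating 180° by 90° clockwise gives 270° — the wind blows toward the west.

270°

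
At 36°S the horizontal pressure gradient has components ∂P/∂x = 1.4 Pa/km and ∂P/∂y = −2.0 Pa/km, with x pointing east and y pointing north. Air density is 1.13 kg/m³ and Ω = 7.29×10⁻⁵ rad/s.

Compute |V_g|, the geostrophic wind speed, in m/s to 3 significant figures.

25.2 m/s

Coriolis parameter at 36°S:
f = 2Ω sin φ = 2 × 7.29×10⁻⁵ × sin 36° = 8.57×10⁻⁵ s⁻¹
In the Southern Hemisphere f is negative: f = −8.57×10⁻⁵ s⁻¹.
Component geostrophic relations (x east, y north):
u_g = −(1/(fρ)) ∂P/∂y,  v_g = (1/(fρ)) ∂P/∂x
u_g = −(−2.0×10⁻³)/(−8.57×10⁻⁵ × 1.13) = −20.7 m/s;  v_g = (1.4×10⁻³)/(−8.57×10⁻⁵ × 1.13) = −14.5 m/s
|V_g| = √(u_g² + v_g²) = 25.2 m/s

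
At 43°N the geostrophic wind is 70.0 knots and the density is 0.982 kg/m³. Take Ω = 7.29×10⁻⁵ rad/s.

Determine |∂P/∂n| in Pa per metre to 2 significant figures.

3.5×10⁻³ Pa/m

Coriolis parameter at 43°N:
f = 2Ω sin φ = 2 × 7.29×10⁻⁵ × sin 43° = 9.94×10⁻⁵ s⁻¹
Wind speed in SI: 70.0 knots = 36.0 m/s
Geostrophic balance rearranged: |∂P/∂n| = f ρ V_g
|∂P/∂n| = 9.94×10⁻⁵ × 0.982 × 36.0 = 3.52×10⁻³ Pa/m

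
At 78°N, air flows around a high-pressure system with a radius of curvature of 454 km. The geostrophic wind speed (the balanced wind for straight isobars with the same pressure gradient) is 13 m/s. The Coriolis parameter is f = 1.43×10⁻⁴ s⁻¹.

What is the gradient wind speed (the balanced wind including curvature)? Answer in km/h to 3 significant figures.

64.7 km/h

Around a high, pressure-gradient force acts outward with centrifugal, so Coriolis balances both:
fV = (1/ρ)|∂P/∂n| + V²/R  →  V² − fR·V + fR·V_g = 0
With fR = 1.43×10⁻⁴ × 454×10³ m = 64.9 m/s:
V = [fR − √((fR)² − 4 fR V_g)]/2 = [64.9 − √(64.9² − 4×64.9×13)]/2 = 18 m/s
Supergeostrophic (V > V_g = 13 m/s), as expected around a high.
Converting: 18 m/s × 3.6 = 64.7 km/h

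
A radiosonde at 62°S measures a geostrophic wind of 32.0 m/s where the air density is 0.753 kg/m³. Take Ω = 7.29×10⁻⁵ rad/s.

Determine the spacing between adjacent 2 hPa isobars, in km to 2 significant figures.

Coriolis parameter at 62°S:
f = 2Ω sin φ = 2 × 7.29×10⁻⁵ × sin 62° = 1.29×10⁻⁴ s⁻¹
Geostrophic balance rearranged: |∂P/∂n| = f ρ V_g
|∂P/∂n| = 1.29×10⁻⁴ × 0.753 × 32.0 = 3.10×10⁻³ Pa/m
Isobar spacing: Δn = ΔP/|∂P/∂n| = 200 Pa / 3.10×10⁻³ Pa/m = 64475 m ≈ 64 km

64 km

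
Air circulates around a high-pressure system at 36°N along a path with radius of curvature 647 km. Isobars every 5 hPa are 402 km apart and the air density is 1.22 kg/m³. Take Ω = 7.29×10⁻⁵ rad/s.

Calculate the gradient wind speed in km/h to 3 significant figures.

62.2 km/h

Coriolis parameter at 36°N:
f = 2Ω sin φ = 2 × 7.29×10⁻⁵ × sin 36° = 8.57×10⁻⁵ s⁻¹
Pressure gradient: |∂P/∂n| = 500 Pa / 402000 m = 1.24×10⁻³ Pa/m
Geostrophic speed: V_g = |∂P/∂n|/(fρ) = 1.24×10⁻³/(8.57×10⁻⁵ × 1.22) = 11.9 m/s
Around a high, pressure-gradient force acts outward with centrifugal, so Coriolis balances both:
fV = (1/ρ)|∂P/∂n| + V²/R  →  V² − fR·V + fR·V_g = 0
With fR = 8.57×10⁻⁵ × 647×10³ m = 55.4 m/s:
V = [fR − √((fR)² − 4 fR V_g)]/2 = [55.4 − √(55.4² − 4×55.4×11.9)]/2 = 17.3 m/s
Supergeostrophic (V > V_g = 11.9 m/s), as expected around a high.
Converting: 17.3 m/s × 3.6 = 62.2 km/h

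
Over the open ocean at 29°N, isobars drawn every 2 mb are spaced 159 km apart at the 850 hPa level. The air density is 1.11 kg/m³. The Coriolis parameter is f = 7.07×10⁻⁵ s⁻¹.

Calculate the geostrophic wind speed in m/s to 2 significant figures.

Pressure gradient: |∂P/∂n| = 200 Pa / 159000 m = 1.26×10⁻³ Pa/m
Geostrophic balance (pressure-gradient force = Coriolis force):
V_g = (1/(fρ)) |∂P/∂n| = 1.26×10⁻³ / (7.07×10⁻⁵ × 1.11) = 16.0 m/s

16 m/s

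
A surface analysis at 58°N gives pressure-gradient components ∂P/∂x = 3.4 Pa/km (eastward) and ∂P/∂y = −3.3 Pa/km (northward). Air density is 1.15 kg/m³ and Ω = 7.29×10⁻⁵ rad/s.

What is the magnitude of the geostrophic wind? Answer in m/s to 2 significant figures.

33 m/s

Coriolis parameter at 58°N:
f = 2Ω sin φ = 2 × 7.29×10⁻⁵ × sin 58° = 1.24×10⁻⁴ s⁻¹
Component geostrophic relations (x east, y north):
u_g = −(1/(fρ)) ∂P/∂y,  v_g = (1/(fρ)) ∂P/∂x
u_g = −(−3.3×10⁻³)/(1.24×10⁻⁴ × 1.15) = 23.2 m/s;  v_g = (3.4×10⁻³)/(1.24×10⁻⁴ × 1.15) = 23.9 m/s
|V_g| = √(u_g² + v_g²) = 33.3 m/s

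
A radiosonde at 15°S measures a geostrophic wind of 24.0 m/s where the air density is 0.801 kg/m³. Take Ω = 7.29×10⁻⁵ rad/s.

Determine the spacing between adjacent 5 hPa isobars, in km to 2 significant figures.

690 km

Coriolis parameter at 15°S:
f = 2Ω sin φ = 2 × 7.29×10⁻⁵ × sin 15° = 3.77×10⁻⁵ s⁻¹
Geostrophic balance rearranged: |∂P/∂n| = f ρ V_g
|∂P/∂n| = 3.77×10⁻⁵ × 0.801 × 24.0 = 7.25×10⁻⁴ Pa/m
Isobar spacing: Δn = ΔP/|∂P/∂n| = 500 Pa / 7.25×10⁻⁴ Pa/m = 689243 m ≈ 690 km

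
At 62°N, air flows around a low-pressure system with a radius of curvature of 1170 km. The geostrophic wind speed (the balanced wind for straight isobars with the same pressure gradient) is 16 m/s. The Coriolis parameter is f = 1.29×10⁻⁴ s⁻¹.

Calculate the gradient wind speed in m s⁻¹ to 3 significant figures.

14.6 m s⁻¹

Around a low, centrifugal force acts outward with Coriolis, so pressure-gradient force balances both:
(1/ρ)|∂P/∂n| = fV + V²/R  →  V² + fR·V − fR·V_g = 0
With fR = 1.29×10⁻⁴ × 1170×10³ m = 151 m/s:
V = [−fR + √((fR)² + 4 fR V_g)]/2 = [−151 + √(151² + 4×151×16)]/2 = 14.6 m/s
Subgeostrophic (V < V_g = 16 m/s), as expected around a low.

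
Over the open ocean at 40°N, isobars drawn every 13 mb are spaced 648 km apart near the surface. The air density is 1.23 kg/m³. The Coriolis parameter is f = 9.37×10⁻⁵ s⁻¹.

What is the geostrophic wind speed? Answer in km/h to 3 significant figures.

Pressure gradient: |∂P/∂n| = 1300 Pa / 648000 m = 2.01×10⁻³ Pa/m
Geostrophic balance (pressure-gradient force = Coriolis force):
V_g = (1/(fρ)) |∂P/∂n| = 2.01×10⁻³ / (9.37×10⁻⁵ × 1.23) = 17.4 m/s
Converting: 17.4 m/s × 3.6 = 62.7 km/h

62.7 km/h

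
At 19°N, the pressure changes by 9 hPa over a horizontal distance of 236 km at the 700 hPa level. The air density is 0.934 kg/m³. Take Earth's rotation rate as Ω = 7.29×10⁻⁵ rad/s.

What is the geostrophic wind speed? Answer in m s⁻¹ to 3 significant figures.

86.0 m s⁻¹

Coriolis parameter at 19°N:
f = 2Ω sin φ = 2 × 7.29×10⁻⁵ × sin 19° = 4.75×10⁻⁵ s⁻¹
Pressure gradient: |∂P/∂n| = 900 Pa / 236000 m = 3.81×10⁻³ Pa/m
Geostrophic balance (pressure-gradient force = Coriolis force):
V_g = (1/(fρ)) |∂P/∂n| = 3.81×10⁻³ / (4.75×10⁻⁵ × 0.934) = 86.0 m/s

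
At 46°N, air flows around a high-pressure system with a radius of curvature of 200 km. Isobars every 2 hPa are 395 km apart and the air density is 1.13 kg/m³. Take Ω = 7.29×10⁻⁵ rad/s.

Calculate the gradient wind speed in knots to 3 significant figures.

11.6 knots

Coriolis parameter at 46°N:
f = 2Ω sin φ = 2 × 7.29×10⁻⁵ × sin 46° = 1.05×10⁻⁴ s⁻¹
Pressure gradient: |∂P/∂n| = 200 Pa / 395000 m = 5.06×10⁻⁴ Pa/m
Geostrophic speed: V_g = |∂P/∂n|/(fρ) = 5.06×10⁻⁴/(1.05×10⁻⁴ × 1.13) = 4.27 m/s
Around a high, pressure-gradient force acts outward with centrifugal, so Coriolis balances both:
fV = (1/ρ)|∂P/∂n| + V²/R  →  V² − fR·V + fR·V_g = 0
With fR = 1.05×10⁻⁴ × 200×10³ m = 21.0 m/s:
V = [fR − √((fR)² − 4 fR V_g)]/2 = [21.0 − √(21.0² − 4×21.0×4.27)]/2 = 5.97 m/s
Supergeostrophic (V > V_g = 4.27 m/s), as expected around a high.
Converting: 5.97 m/s × 1.944 = 11.6 knots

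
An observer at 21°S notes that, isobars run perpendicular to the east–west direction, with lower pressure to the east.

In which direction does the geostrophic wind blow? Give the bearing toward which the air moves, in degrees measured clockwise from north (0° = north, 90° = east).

000°

The pressure-gradient force points toward the east (bearing 090°).
Geostrophic balance: in the Southern Hemisphere the Coriolis force deflects motion to the left, so the geostrophic wind blows 90° to the left of the pressure-gradient force (low pressure on the right).
Rotating 090° by 90° counterclockwise gives 000° — the wind blows toward the north.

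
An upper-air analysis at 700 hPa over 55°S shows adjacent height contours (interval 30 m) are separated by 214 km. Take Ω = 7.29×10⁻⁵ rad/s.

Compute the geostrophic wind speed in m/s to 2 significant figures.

Coriolis parameter at 55°S:
f = 2Ω sin φ = 2 × 7.29×10⁻⁵ × sin 55° = 1.19×10⁻⁴ s⁻¹
Height gradient: |∂Z/∂n| = 30 m / 214000 m = 1.40×10⁻⁴
On a pressure surface, geostrophic balance gives V_g = (g/f)|∂Z/∂n|:
V_g = 9.81 × 1.40×10⁻⁴ / 1.19×10⁻⁴ = 11.5 m/s

12 m/s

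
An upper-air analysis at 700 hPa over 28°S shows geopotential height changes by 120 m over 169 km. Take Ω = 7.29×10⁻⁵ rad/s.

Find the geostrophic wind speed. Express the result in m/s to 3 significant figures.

Coriolis parameter at 28°S:
f = 2Ω sin φ = 2 × 7.29×10⁻⁵ × sin 28° = 6.84×10⁻⁵ s⁻¹
Height gradient: |∂Z/∂n| = 120 m / 169000 m = 7.10×10⁻⁴
On a pressure surface, geostrophic balance gives V_g = (g/f)|∂Z/∂n|:
V_g = 9.81 × 7.10×10⁻⁴ / 6.84×10⁻⁵ = 102 m/s

102 m/s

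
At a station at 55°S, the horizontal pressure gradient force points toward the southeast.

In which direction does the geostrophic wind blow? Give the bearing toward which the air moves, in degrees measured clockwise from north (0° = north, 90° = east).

045°

The pressure-gradient force points toward the southeast (bearing 135°).
Geostrophic balance: in the Southern Hemisphere the Coriolis force deflects motion to the left, so the geostrophic wind blows 90° to the left of the pressure-gradient force (low pressure on the right).
Rotating 135° by 90° counterclockwise gives 045° — the wind blows toward the northeast.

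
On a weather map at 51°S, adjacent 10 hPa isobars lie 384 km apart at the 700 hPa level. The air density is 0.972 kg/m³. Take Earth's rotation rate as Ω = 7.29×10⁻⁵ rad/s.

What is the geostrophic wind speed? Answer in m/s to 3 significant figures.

Coriolis parameter at 51°S:
f = 2Ω sin φ = 2 × 7.29×10⁻⁵ × sin 51° = 1.13×10⁻⁴ s⁻¹
Pressure gradient: |∂P/∂n| = 1000 Pa / 384000 m = 2.60×10⁻³ Pa/m
Geostrophic balance (pressure-gradient force = Coriolis force):
V_g = (1/(fρ)) |∂P/∂n| = 2.60×10⁻³ / (1.13×10⁻⁴ × 0.972) = 23.6 m/s

23.6 m/s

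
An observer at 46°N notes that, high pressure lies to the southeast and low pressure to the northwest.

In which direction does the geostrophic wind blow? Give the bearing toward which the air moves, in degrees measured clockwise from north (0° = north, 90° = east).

045°

The pressure-gradient force points toward the northwest (bearing 315°).
Geostrophic balance: in the Northern Hemisphere the Coriolis force deflects motion to the right, so the geostrophic wind blows 90° to the right of the pressure-gradient force (low pressure on the left).
Rotating 315° by 90° clockwise gives 045° — the wind blows toward the northeast.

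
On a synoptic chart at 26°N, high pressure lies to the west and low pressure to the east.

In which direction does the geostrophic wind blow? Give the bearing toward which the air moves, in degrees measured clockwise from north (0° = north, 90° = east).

180°

The pressure-gradient force points toward the east (bearing 090°).
Geostrophic balance: in the Northern Hemisphere the Coriolis force deflects motion to the right, so the geostrophic wind blows 90° to the right of the pressure-gradient force (low pressure on the left).
Rotating 090° by 90° clockwise gives 180° — the wind blows toward the south.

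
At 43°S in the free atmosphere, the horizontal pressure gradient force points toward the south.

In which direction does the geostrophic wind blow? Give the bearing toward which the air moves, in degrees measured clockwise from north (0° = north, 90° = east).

090°

The pressure-gradient force points toward the south (bearing 180°).
Geostrophic balance: in the Southern Hemisphere the Coriolis force deflects motion to the left, so the geostrophic wind blows 90° to the left of the pressure-gradient force (low pressure on the right).
Rotating 180° by 90° counterclockwise gives 090° — the wind blows toward the east.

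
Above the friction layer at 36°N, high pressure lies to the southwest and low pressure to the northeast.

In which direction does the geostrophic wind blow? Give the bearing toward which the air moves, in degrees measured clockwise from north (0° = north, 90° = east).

The pressure-gradient force points toward the northeast (bearing 045°).
Geostrophic balance: in the Northern Hemisphere the Coriolis force deflects motion to the right, so the geostrophic wind blows 90° to the right of the pressure-gradient force (low pressure on the left).
Rotating 045° by 90° clockwise gives 135° — the wind blows toward the southeast.

135°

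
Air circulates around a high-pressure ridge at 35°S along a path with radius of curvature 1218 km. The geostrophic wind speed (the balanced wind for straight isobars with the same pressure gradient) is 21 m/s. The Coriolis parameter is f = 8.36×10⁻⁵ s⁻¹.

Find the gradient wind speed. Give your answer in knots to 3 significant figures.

57.6 knots

Around a high, pressure-gradient force acts outward with centrifugal, so Coriolis balances both:
fV = (1/ρ)|∂P/∂n| + V²/R  →  V² − fR·V + fR·V_g = 0
With fR = 8.36×10⁻⁵ × 1218×10³ m = 102 m/s:
V = [fR − √((fR)² − 4 fR V_g)]/2 = [102 − √(102² − 4×102×21)]/2 = 29.6 m/s
Supergeostrophic (V > V_g = 21 m/s), as expected around a high.
Converting: 29.6 m/s × 1.944 = 57.6 knots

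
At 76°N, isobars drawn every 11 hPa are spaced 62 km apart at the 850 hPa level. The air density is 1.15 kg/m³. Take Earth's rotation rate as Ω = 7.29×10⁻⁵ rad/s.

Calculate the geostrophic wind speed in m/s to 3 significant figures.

Coriolis parameter at 76°N:
f = 2Ω sin φ = 2 × 7.29×10⁻⁵ × sin 76° = 1.41×10⁻⁴ s⁻¹
Pressure gradient: |∂P/∂n| = 1100 Pa / 62000 m = 1.77×10⁻² Pa/m
Geostrophic balance (pressure-gradient force = Coriolis force):
V_g = (1/(fρ)) |∂P/∂n| = 1.77×10⁻² / (1.41×10⁻⁴ × 1.15) = 109 m/s

109 m/s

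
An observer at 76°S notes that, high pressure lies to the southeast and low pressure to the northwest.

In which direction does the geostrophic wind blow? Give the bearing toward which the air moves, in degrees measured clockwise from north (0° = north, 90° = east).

The pressure-gradient force points toward the northwest (bearing 315°).
Geostrophic balance: in the Southern Hemisphere the Coriolis force deflects motion to the left, so the geostrophic wind blows 90° to the left of the pressure-gradient force (low pressure on the right).
Rotating 315° by 90° counterclockwise gives 225° — the wind blows toward the southwest.

225°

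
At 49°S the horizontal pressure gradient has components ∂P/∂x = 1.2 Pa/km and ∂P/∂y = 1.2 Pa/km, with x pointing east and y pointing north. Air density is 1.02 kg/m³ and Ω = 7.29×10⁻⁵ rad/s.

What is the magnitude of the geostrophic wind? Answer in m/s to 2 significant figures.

Coriolis parameter at 49°S:
f = 2Ω sin φ = 2 × 7.29×10⁻⁵ × sin 49° = 1.10×10⁻⁴ s⁻¹
In the Southern Hemisphere f is negative: f = −1.10×10⁻⁴ s⁻¹.
Component geostrophic relations (x east, y north):
u_g = −(1/(fρ)) ∂P/∂y,  v_g = (1/(fρ)) ∂P/∂x
u_g = −(1.2×10⁻³)/(−1.10×10⁻⁴ × 1.02) = 10.7 m/s;  v_g = (1.2×10⁻³)/(−1.10×10⁻⁴ × 1.02) = −10.7 m/s
|V_g| = √(u_g² + v_g²) = 15.1 m/s

15 m/s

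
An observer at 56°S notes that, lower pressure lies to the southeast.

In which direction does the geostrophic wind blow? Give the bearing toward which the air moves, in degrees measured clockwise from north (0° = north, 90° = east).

045°

The pressure-gradient force points toward the southeast (bearing 135°).
Geostrophic balance: in the Southern Hemisphere the Coriolis force deflects motion to the left, so the geostrophic wind blows 90° to the left of the pressure-gradient force (low pressure on the right).
Rotating 135° by 90° counterclockwise gives 045° — the wind blows toward the northeast.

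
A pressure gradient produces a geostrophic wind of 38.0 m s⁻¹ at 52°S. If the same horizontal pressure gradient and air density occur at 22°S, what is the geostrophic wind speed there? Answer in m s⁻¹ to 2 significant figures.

With the same pressure gradient and density, V_g ∝ 1/f ∝ 1/sin φ.
V₂ = V₁ · sin φ₁ / sin φ₂ = 38.0 × sin 52° / sin 22°
V₂ = 38.0 × 0.7880/0.3746 = 80 m s⁻¹

80 m s⁻¹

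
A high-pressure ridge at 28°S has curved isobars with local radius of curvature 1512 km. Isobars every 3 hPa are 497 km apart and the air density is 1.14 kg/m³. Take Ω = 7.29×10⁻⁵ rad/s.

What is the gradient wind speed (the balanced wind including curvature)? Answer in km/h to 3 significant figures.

Coriolis parameter at 28°S:
f = 2Ω sin φ = 2 × 7.29×10⁻⁵ × sin 28° = 6.84×10⁻⁵ s⁻¹
Pressure gradient: |∂P/∂n| = 300 Pa / 497000 m = 6.04×10⁻⁴ Pa/m
Geostrophic speed: V_g = |∂P/∂n|/(fρ) = 6.04×10⁻⁴/(6.84×10⁻⁵ × 1.14) = 7.74 m/s
Around a high, pressure-gradient force acts outward with centrifugal, so Coriolis balances both:
fV = (1/ρ)|∂P/∂n| + V²/R  →  V² − fR·V + fR·V_g = 0
With fR = 6.84×10⁻⁵ × 1512×10³ m = 103 m/s:
V = [fR − √((fR)² − 4 fR V_g)]/2 = [103 − √(103² − 4×103×7.74)]/2 = 8.42 m/s
Supergeostrophic (V > V_g = 7.74 m/s), as expected around a high.
Converting: 8.42 m/s × 3.6 = 30.3 km/h

30.3 km/h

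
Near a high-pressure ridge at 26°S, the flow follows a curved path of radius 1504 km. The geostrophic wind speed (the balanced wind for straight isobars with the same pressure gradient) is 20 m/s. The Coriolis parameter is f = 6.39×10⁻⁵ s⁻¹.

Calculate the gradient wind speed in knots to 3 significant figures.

55.2 knots

Around a high, pressure-gradient force acts outward with centrifugal, so Coriolis balances both:
fV = (1/ρ)|∂P/∂n| + V²/R  →  V² − fR·V + fR·V_g = 0
With fR = 6.39×10⁻⁵ × 1504×10³ m = 96.1 m/s:
V = [fR − √((fR)² − 4 fR V_g)]/2 = [96.1 − √(96.1² − 4×96.1×20)]/2 = 28.4 m/s
Supergeostrophic (V > V_g = 20 m/s), as expected around a high.
Converting: 28.4 m/s × 1.944 = 55.2 knots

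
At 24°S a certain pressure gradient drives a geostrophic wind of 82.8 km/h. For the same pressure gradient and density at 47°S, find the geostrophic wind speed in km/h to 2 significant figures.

With the same pressure gradient and density, V_g ∝ 1/f ∝ 1/sin φ.
V₂ = V₁ · sin φ₁ / sin φ₂ = 82.8 × sin 24° / sin 47°
V₂ = 82.8 × 0.4067/0.7314 = 46 km/h

46 km/h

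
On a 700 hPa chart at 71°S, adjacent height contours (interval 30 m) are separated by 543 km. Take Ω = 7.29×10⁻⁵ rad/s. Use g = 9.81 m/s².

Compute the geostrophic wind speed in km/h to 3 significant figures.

14.2 km/h

Coriolis parameter at 71°S:
f = 2Ω sin φ = 2 × 7.29×10⁻⁵ × sin 71° = 1.38×10⁻⁴ s⁻¹
Height gradient: |∂Z/∂n| = 30 m / 543000 m = 5.52×10⁻⁵
On a pressure surface, geostrophic balance gives V_g = (g/f)|∂Z/∂n|:
V_g = 9.81 × 5.52×10⁻⁵ / 1.38×10⁻⁴ = 3.93 m/s
Converting: 3.93 m/s × 3.6 = 14.2 km/h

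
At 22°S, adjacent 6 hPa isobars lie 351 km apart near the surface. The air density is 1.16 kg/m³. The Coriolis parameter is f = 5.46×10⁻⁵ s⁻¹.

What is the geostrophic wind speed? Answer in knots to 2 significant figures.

Pressure gradient: |∂P/∂n| = 600 Pa / 351000 m = 1.71×10⁻³ Pa/m
Geostrophic balance (pressure-gradient force = Coriolis force):
V_g = (1/(fρ)) |∂P/∂n| = 1.71×10⁻³ / (5.46×10⁻⁵ × 1.16) = 27.0 m/s
Converting: 27.0 m/s × 1.944 = 52 knots

52 knots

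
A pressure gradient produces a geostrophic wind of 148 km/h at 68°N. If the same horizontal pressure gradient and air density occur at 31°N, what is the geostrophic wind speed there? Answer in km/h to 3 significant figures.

266 km/h

With the same pressure gradient and density, V_g ∝ 1/f ∝ 1/sin φ.
V₂ = V₁ · sin φ₁ / sin φ₂ = 148 × sin 68° / sin 31°
V₂ = 148 × 0.9272/0.5150 = 266 km/h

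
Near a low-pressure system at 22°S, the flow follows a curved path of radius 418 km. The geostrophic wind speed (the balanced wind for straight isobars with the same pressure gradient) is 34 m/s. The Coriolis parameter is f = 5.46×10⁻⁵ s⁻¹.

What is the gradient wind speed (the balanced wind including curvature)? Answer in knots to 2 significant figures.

36 knots

Around a low, centrifugal force acts outward with Coriolis, so pressure-gradient force balances both:
(1/ρ)|∂P/∂n| = fV + V²/R  →  V² + fR·V − fR·V_g = 0
With fR = 5.46×10⁻⁵ × 418×10³ m = 22.8 m/s:
V = [−fR + √((fR)² + 4 fR V_g)]/2 = [−22.8 + √(22.8² + 4×22.8×34)]/2 = 18.7 m/s
Subgeostrophic (V < V_g = 34 m/s), as expected around a low.
Converting: 18.7 m/s × 1.944 = 36 knots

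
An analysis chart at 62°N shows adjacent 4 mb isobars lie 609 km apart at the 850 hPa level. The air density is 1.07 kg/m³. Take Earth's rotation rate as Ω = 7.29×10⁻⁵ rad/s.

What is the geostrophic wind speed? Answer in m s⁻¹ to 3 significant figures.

Coriolis parameter at 62°N:
f = 2Ω sin φ = 2 × 7.29×10⁻⁵ × sin 62° = 1.29×10⁻⁴ s⁻¹
Pressure gradient: |∂P/∂n| = 400 Pa / 609000 m = 6.57×10⁻⁴ Pa/m
Geostrophic balance (pressure-gradient force = Coriolis force):
V_g = (1/(fρ)) |∂P/∂n| = 6.57×10⁻⁴ / (1.29×10⁻⁴ × 1.07) = 4.77 m/s

4.77 m s⁻¹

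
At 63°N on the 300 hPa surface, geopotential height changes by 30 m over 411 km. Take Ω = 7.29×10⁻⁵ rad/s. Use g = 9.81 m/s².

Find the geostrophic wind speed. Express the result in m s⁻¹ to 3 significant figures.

5.51 m s⁻¹

Coriolis parameter at 63°N:
f = 2Ω sin φ = 2 × 7.29×10⁻⁵ × sin 63° = 1.30×10⁻⁴ s⁻¹
Height gradient: |∂Z/∂n| = 30 m / 411000 m = 7.30×10⁻⁵
On a pressure surface, geostrophic balance gives V_g = (g/f)|∂Z/∂n|:
V_g = 9.81 × 7.30×10⁻⁵ / 1.30×10⁻⁴ = 5.51 m/s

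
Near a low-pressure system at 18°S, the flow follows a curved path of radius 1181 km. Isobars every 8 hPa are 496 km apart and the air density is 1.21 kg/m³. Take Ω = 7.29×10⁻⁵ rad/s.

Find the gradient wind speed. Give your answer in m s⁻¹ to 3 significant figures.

21.2 m s⁻¹

Coriolis parameter at 18°S:
f = 2Ω sin φ = 2 × 7.29×10⁻⁵ × sin 18° = 4.51×10⁻⁵ s⁻¹
Pressure gradient: |∂P/∂n| = 800 Pa / 496000 m = 1.61×10⁻³ Pa/m
Geostrophic speed: V_g = |∂P/∂n|/(fρ) = 1.61×10⁻³/(4.51×10⁻⁵ × 1.21) = 29.6 m/s
Around a low, centrifugal force acts outward with Coriolis, so pressure-gradient force balances both:
(1/ρ)|∂P/∂n| = fV + V²/R  →  V² + fR·V − fR·V_g = 0
With fR = 4.51×10⁻⁵ × 1181×10³ m = 53.2 m/s:
V = [−fR + √((fR)² + 4 fR V_g)]/2 = [−53.2 + √(53.2² + 4×53.2×29.6)]/2 = 21.2 m/s
Subgeostrophic (V < V_g = 29.6 m/s), as expected around a low.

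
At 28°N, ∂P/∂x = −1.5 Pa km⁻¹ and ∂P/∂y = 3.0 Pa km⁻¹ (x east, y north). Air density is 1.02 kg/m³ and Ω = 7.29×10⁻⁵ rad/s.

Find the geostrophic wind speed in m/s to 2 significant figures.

48 m/s

Coriolis parameter at 28°N:
f = 2Ω sin φ = 2 × 7.29×10⁻⁵ × sin 28° = 6.84×10⁻⁵ s⁻¹
Component geostrophic relations (x east, y north):
u_g = −(1/(fρ)) ∂P/∂y,  v_g = (1/(fρ)) ∂P/∂x
u_g = −(3.0×10⁻³)/(6.84×10⁻⁵ × 1.02) = −43.0 m/s;  v_g = (−1.5×10⁻³)/(6.84×10⁻⁵ × 1.02) = −21.5 m/s
|V_g| = √(u_g² + v_g²) = 48.0 m/s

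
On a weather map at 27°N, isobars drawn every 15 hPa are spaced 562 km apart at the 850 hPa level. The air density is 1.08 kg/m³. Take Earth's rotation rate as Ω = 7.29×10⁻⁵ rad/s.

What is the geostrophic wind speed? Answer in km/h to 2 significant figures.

Coriolis parameter at 27°N:
f = 2Ω sin φ = 2 × 7.29×10⁻⁵ × sin 27° = 6.62×10⁻⁵ s⁻¹
Pressure gradient: |∂P/∂n| = 1500 Pa / 562000 m = 2.67×10⁻³ Pa/m
Geostrophic balance (pressure-gradient force = Coriolis force):
V_g = (1/(fρ)) |∂P/∂n| = 2.67×10⁻³ / (6.62×10⁻⁵ × 1.08) = 37.3 m/s
Converting: 37.3 m/s × 3.6 = 130 km/h

130 km/h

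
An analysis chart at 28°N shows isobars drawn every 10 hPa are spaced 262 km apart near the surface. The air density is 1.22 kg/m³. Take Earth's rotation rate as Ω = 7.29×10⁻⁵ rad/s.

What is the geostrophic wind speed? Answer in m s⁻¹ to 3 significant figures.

Coriolis parameter at 28°N:
f = 2Ω sin φ = 2 × 7.29×10⁻⁵ × sin 28° = 6.84×10⁻⁵ s⁻¹
Pressure gradient: |∂P/∂n| = 1000 Pa / 262000 m = 3.82×10⁻³ Pa/m
Geostrophic balance (pressure-gradient force = Coriolis force):
V_g = (1/(fρ)) |∂P/∂n| = 3.82×10⁻³ / (6.84×10⁻⁵ × 1.22) = 45.7 m/s

45.7 m s⁻¹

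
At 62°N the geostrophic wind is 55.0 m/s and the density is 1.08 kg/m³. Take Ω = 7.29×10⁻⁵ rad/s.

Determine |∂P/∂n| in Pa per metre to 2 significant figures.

Coriolis parameter at 62°N:
f = 2Ω sin φ = 2 × 7.29×10⁻⁵ × sin 62° = 1.29×10⁻⁴ s⁻¹
Geostrophic balance rearranged: |∂P/∂n| = f ρ V_g
|∂P/∂n| = 1.29×10⁻⁴ × 1.08 × 55.0 = 7.65×10⁻³ Pa/m

7.6×10⁻³ Pa/m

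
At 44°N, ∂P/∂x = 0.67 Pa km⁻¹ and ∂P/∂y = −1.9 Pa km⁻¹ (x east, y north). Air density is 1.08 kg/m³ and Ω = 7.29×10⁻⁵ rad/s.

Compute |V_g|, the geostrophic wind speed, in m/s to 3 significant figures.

18.4 m/s

Coriolis parameter at 44°N:
f = 2Ω sin φ = 2 × 7.29×10⁻⁵ × sin 44° = 1.01×10⁻⁴ s⁻¹
Component geostrophic relations (x east, y north):
u_g = −(1/(fρ)) ∂P/∂y,  v_g = (1/(fρ)) ∂P/∂x
u_g = −(−1.9×10⁻³)/(1.01×10⁻⁴ × 1.08) = 17.4 m/s;  v_g = (0.67×10⁻³)/(1.01×10⁻⁴ × 1.08) = 6.13 m/s
|V_g| = √(u_g² + v_g²) = 18.4 m/s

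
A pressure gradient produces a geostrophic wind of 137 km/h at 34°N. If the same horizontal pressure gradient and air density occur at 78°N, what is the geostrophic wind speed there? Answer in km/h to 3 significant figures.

78.3 km/h

With the same pressure gradient and density, V_g ∝ 1/f ∝ 1/sin φ.
V₂ = V₁ · sin φ₁ / sin φ₂ = 137 × sin 34° / sin 78°
V₂ = 137 × 0.5592/0.9781 = 78.3 km/h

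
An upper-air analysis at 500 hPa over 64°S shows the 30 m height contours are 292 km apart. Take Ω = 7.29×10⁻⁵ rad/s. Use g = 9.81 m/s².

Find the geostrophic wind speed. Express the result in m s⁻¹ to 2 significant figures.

7.7 m s⁻¹

Coriolis parameter at 64°S:
f = 2Ω sin φ = 2 × 7.29×10⁻⁵ × sin 64° = 1.31×10⁻⁴ s⁻¹
Height gradient: |∂Z/∂n| = 30 m / 292000 m = 1.03×10⁻⁴
On a pressure surface, geostrophic balance gives V_g = (g/f)|∂Z/∂n|:
V_g = 9.81 × 1.03×10⁻⁴ / 1.31×10⁻⁴ = 7.69 m/s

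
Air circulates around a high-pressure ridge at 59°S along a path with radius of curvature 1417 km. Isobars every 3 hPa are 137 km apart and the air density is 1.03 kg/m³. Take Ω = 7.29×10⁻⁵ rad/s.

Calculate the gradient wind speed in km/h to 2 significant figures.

69 km/h

Coriolis parameter at 59°S:
f = 2Ω sin φ = 2 × 7.29×10⁻⁵ × sin 59° = 1.25×10⁻⁴ s⁻¹
Pressure gradient: |∂P/∂n| = 300 Pa / 137000 m = 2.19×10⁻³ Pa/m
Geostrophic speed: V_g = |∂P/∂n|/(fρ) = 2.19×10⁻³/(1.25×10⁻⁴ × 1.03) = 17.0 m/s
Around a high, pressure-gradient force acts outward with centrifugal, so Coriolis balances both:
fV = (1/ρ)|∂P/∂n| + V²/R  →  V² − fR·V + fR·V_g = 0
With fR = 1.25×10⁻⁴ × 1417×10³ m = 177 m/s:
V = [fR − √((fR)² − 4 fR V_g)]/2 = [177 − √(177² − 4×177×17)]/2 = 19.1 m/s
Supergeostrophic (V > V_g = 17 m/s), as expected around a high.
Converting: 19.1 m/s × 3.6 = 69 km/h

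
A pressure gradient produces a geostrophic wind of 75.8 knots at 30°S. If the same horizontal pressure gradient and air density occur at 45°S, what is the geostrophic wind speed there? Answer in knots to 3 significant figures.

With the same pressure gradient and density, V_g ∝ 1/f ∝ 1/sin φ.
V₂ = V₁ · sin φ₁ / sin φ₂ = 75.8 × sin 30° / sin 45°
V₂ = 75.8 × 0.5000/0.7071 = 53.6 knots

53.6 knots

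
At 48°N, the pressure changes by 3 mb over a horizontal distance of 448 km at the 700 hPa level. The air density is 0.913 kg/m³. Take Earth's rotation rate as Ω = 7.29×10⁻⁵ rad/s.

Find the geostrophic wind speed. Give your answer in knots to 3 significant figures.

13.2 knots

Coriolis parameter at 48°N:
f = 2Ω sin φ = 2 × 7.29×10⁻⁵ × sin 48° = 1.08×10⁻⁴ s⁻¹
Pressure gradient: |∂P/∂n| = 300 Pa / 448000 m = 6.70×10⁻⁴ Pa/m
Geostrophic balance (pressure-gradient force = Coriolis force):
V_g = (1/(fρ)) |∂P/∂n| = 6.70×10⁻⁴ / (1.08×10⁻⁴ × 0.913) = 6.77 m/s
Converting: 6.77 m/s × 1.944 = 13.2 knots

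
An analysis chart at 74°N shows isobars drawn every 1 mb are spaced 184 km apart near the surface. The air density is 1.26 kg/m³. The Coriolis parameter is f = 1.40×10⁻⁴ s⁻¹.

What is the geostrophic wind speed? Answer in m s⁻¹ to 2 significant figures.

Pressure gradient: |∂P/∂n| = 100 Pa / 184000 m = 5.43×10⁻⁴ Pa/m
Geostrophic balance (pressure-gradient force = Coriolis force):
V_g = (1/(fρ)) |∂P/∂n| = 5.43×10⁻⁴ / (1.40×10⁻⁴ × 1.26) = 3.08 m/s

3.1 m s⁻¹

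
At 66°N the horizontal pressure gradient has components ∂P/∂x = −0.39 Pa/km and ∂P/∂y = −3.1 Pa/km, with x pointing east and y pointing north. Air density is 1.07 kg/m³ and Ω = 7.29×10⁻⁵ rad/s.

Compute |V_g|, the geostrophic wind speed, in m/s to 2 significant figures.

22 m/s

Coriolis parameter at 66°N:
f = 2Ω sin φ = 2 × 7.29×10⁻⁵ × sin 66° = 1.33×10⁻⁴ s⁻¹
Component geostrophic relations (x east, y north):
u_g = −(1/(fρ)) ∂P/∂y,  v_g = (1/(fρ)) ∂P/∂x
u_g = −(−3.1×10⁻³)/(1.33×10⁻⁴ × 1.07) = 21.8 m/s;  v_g = (−0.39×10⁻³)/(1.33×10⁻⁴ × 1.07) = −2.74 m/s
|V_g| = √(u_g² + v_g²) = 21.9 m/s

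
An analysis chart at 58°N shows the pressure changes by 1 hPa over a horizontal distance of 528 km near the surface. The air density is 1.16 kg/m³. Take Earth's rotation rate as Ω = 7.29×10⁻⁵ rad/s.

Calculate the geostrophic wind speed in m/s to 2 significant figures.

Coriolis parameter at 58°N:
f = 2Ω sin φ = 2 × 7.29×10⁻⁵ × sin 58° = 1.24×10⁻⁴ s⁻¹
Pressure gradient: |∂P/∂n| = 100 Pa / 528000 m = 1.89×10⁻⁴ Pa/m
Geostrophic balance (pressure-gradient force = Coriolis force):
V_g = (1/(fρ)) |∂P/∂n| = 1.89×10⁻⁴ / (1.24×10⁻⁴ × 1.16) = 1.32 m/s

1.3 m/s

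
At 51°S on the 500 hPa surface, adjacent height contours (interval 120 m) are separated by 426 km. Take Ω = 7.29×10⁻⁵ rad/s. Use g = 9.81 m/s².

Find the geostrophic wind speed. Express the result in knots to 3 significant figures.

Coriolis parameter at 51°S:
f = 2Ω sin φ = 2 × 7.29×10⁻⁵ × sin 51° = 1.13×10⁻⁴ s⁻¹
Height gradient: |∂Z/∂n| = 120 m / 426000 m = 2.82×10⁻⁴
On a pressure surface, geostrophic balance gives V_g = (g/f)|∂Z/∂n|:
V_g = 9.81 × 2.82×10⁻⁴ / 1.13×10⁻⁴ = 24.4 m/s
Converting: 24.4 m/s × 1.944 = 47.4 knots

47.4 knots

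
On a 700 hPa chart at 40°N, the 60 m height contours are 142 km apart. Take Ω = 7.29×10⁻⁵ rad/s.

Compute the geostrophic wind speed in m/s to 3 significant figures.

44.2 m/s

Coriolis parameter at 40°N:
f = 2Ω sin φ = 2 × 7.29×10⁻⁵ × sin 40° = 9.37×10⁻⁵ s⁻¹
Height gradient: |∂Z/∂n| = 60 m / 142000 m = 4.23×10⁻⁴
On a pressure surface, geostrophic balance gives V_g = (g/f)|∂Z/∂n|:
V_g = 9.81 × 4.23×10⁻⁴ / 9.37×10⁻⁵ = 44.2 m/s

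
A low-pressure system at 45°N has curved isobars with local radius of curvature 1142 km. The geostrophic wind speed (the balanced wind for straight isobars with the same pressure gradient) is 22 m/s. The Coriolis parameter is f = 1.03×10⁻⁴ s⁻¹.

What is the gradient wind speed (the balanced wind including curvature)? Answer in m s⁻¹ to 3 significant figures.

18.9 m s⁻¹

Around a low, centrifugal force acts outward with Coriolis, so pressure-gradient force balances both:
(1/ρ)|∂P/∂n| = fV + V²/R  →  V² + fR·V − fR·V_g = 0
With fR = 1.03×10⁻⁴ × 1142×10³ m = 118 m/s:
V = [−fR + √((fR)² + 4 fR V_g)]/2 = [−118 + √(118² + 4×118×22)]/2 = 18.9 m/s
Subgeostrophic (V < V_g = 22 m/s), as expected around a low.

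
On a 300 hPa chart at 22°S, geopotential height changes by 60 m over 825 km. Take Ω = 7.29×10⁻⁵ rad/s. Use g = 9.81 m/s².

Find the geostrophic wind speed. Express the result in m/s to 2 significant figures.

Coriolis parameter at 22°S:
f = 2Ω sin φ = 2 × 7.29×10⁻⁵ × sin 22° = 5.46×10⁻⁵ s⁻¹
Height gradient: |∂Z/∂n| = 60 m / 825000 m = 7.27×10⁻⁵
On a pressure surface, geostrophic balance gives V_g = (g/f)|∂Z/∂n|:
V_g = 9.81 × 7.27×10⁻⁵ / 5.46×10⁻⁵ = 13.1 m/s

13 m/s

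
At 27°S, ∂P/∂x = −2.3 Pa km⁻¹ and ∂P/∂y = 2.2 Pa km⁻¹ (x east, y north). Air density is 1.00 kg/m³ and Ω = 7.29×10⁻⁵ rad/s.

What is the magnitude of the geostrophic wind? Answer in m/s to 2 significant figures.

Coriolis parameter at 27°S:
f = 2Ω sin φ = 2 × 7.29×10⁻⁵ × sin 27° = 6.62×10⁻⁵ s⁻¹
In the Southern Hemisphere f is negative: f = −6.62×10⁻⁵ s⁻¹.
Component geostrophic relations (x east, y north):
u_g = −(1/(fρ)) ∂P/∂y,  v_g = (1/(fρ)) ∂P/∂x
u_g = −(2.2×10⁻³)/(−6.62×10⁻⁵ × 1.00) = 33.2 m/s;  v_g = (−2.3×10⁻³)/(−6.62×10⁻⁵ × 1.00) = 34.7 m/s
|V_g| = √(u_g² + v_g²) = 48.1 m/s

48 m/s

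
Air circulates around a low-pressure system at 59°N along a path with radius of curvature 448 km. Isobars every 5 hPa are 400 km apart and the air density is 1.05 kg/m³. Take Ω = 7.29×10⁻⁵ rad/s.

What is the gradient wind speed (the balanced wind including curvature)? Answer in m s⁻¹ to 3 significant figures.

Coriolis parameter at 59°N:
f = 2Ω sin φ = 2 × 7.29×10⁻⁵ × sin 59° = 1.25×10⁻⁴ s⁻¹
Pressure gradient: |∂P/∂n| = 500 Pa / 400000 m = 1.25×10⁻³ Pa/m
Geostrophic speed: V_g = |∂P/∂n|/(fρ) = 1.25×10⁻³/(1.25×10⁻⁴ × 1.05) = 9.53 m/s
Around a low, centrifugal force acts outward with Coriolis, so pressure-gradient force balances both:
(1/ρ)|∂P/∂n| = fV + V²/R  →  V² + fR·V − fR·V_g = 0
With fR = 1.25×10⁻⁴ × 448×10³ m = 56.0 m/s:
V = [−fR + √((fR)² + 4 fR V_g)]/2 = [−56.0 + √(56.0² + 4×56.0×9.53)]/2 = 8.3 m/s
Subgeostrophic (V < V_g = 9.53 m/s), as expected around a low.

8.30 m s⁻¹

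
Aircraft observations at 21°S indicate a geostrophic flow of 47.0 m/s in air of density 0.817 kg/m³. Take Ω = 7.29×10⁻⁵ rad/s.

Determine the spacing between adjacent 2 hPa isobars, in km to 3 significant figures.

99.7 km

Coriolis parameter at 21°S:
f = 2Ω sin φ = 2 × 7.29×10⁻⁵ × sin 21° = 5.23×10⁻⁵ s⁻¹
Geostrophic balance rearranged: |∂P/∂n| = f ρ V_g
|∂P/∂n| = 5.23×10⁻⁵ × 0.817 × 47.0 = 2.01×10⁻³ Pa/m
Isobar spacing: Δn = ΔP/|∂P/∂n| = 200 Pa / 2.01×10⁻³ Pa/m = 99684 m ≈ 99.7 km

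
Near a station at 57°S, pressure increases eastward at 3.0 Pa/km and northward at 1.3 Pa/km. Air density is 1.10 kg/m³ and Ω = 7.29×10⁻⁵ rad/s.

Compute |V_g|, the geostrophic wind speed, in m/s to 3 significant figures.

24.3 m/s

Coriolis parameter at 57°S:
f = 2Ω sin φ = 2 × 7.29×10⁻⁵ × sin 57° = 1.22×10⁻⁴ s⁻¹
In the Southern Hemisphere f is negative: f = −1.22×10⁻⁴ s⁻¹.
Component geostrophic relations (x east, y north):
u_g = −(1/(fρ)) ∂P/∂y,  v_g = (1/(fρ)) ∂P/∂x
u_g = −(1.3×10⁻³)/(−1.22×10⁻⁴ × 1.10) = 9.66 m/s;  v_g = (3.0×10⁻³)/(−1.22×10⁻⁴ × 1.10) = −22.3 m/s
|V_g| = √(u_g² + v_g²) = 24.3 m/s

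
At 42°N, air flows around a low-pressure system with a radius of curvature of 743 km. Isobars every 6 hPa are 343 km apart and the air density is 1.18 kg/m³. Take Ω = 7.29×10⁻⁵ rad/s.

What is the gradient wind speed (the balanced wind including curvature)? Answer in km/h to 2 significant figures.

Coriolis parameter at 42°N:
f = 2Ω sin φ = 2 × 7.29×10⁻⁵ × sin 42° = 9.76×10⁻⁵ s⁻¹
Pressure gradient: |∂P/∂n| = 600 Pa / 343000 m = 1.75×10⁻³ Pa/m
Geostrophic speed: V_g = |∂P/∂n|/(fρ) = 1.75×10⁻³/(9.76×10⁻⁵ × 1.18) = 15.2 m/s
Around a low, centrifugal force acts outward with Coriolis, so pressure-gradient force balances both:
(1/ρ)|∂P/∂n| = fV + V²/R  →  V² + fR·V − fR·V_g = 0
With fR = 9.76×10⁻⁵ × 743×10³ m = 72.5 m/s:
V = [−fR + √((fR)² + 4 fR V_g)]/2 = [−72.5 + √(72.5² + 4×72.5×15.2)]/2 = 12.9 m/s
Subgeostrophic (V < V_g = 15.2 m/s), as expected around a low.
Converting: 12.9 m/s × 3.6 = 46 km/h

46 km/h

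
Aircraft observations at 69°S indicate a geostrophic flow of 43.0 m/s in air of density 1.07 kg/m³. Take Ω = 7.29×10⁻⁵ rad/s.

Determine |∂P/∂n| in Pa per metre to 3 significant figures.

Coriolis parameter at 69°S:
f = 2Ω sin φ = 2 × 7.29×10⁻⁵ × sin 69° = 1.36×10⁻⁴ s⁻¹
Geostrophic balance rearranged: |∂P/∂n| = f ρ V_g
|∂P/∂n| = 1.36×10⁻⁴ × 1.07 × 43.0 = 6.26×10⁻³ Pa/m

6.26×10⁻³ Pa/m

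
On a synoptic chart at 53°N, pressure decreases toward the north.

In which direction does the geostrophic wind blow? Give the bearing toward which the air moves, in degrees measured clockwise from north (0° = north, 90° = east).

090°

The pressure-gradient force points toward the north (bearing 000°).
Geostrophic balance: in the Northern Hemisphere the Coriolis force deflects motion to the right, so the geostrophic wind blows 90° to the right of the pressure-gradient force (low pressure on the left).
Rotating 000° by 90° clockwise gives 090° — the wind blows toward the east.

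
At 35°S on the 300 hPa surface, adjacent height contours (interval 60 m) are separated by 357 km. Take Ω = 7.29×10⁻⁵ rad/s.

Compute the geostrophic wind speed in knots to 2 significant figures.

38 knots

Coriolis parameter at 35°S:
f = 2Ω sin φ = 2 × 7.29×10⁻⁵ × sin 35° = 8.36×10⁻⁵ s⁻¹
Height gradient: |∂Z/∂n| = 60 m / 357000 m = 1.68×10⁻⁴
On a pressure surface, geostrophic balance gives V_g = (g/f)|∂Z/∂n|:
V_g = 9.81 × 1.68×10⁻⁴ / 8.36×10⁻⁵ = 19.7 m/s
Converting: 19.7 m/s × 1.944 = 38 knots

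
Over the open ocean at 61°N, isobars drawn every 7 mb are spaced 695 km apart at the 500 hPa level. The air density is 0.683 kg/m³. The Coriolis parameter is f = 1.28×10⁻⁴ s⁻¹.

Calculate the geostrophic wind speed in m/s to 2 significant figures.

12 m/s

Pressure gradient: |∂P/∂n| = 700 Pa / 695000 m = 1.01×10⁻³ Pa/m
Geostrophic balance (pressure-gradient force = Coriolis force):
V_g = (1/(fρ)) |∂P/∂n| = 1.01×10⁻³ / (1.28×10⁻⁴ × 0.683) = 11.5 m/s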